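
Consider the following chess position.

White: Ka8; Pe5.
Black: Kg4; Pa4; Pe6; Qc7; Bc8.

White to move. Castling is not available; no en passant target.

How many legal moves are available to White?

0

White to move; king on a8.
In check: no.
Legal moves: none.
Count: 0.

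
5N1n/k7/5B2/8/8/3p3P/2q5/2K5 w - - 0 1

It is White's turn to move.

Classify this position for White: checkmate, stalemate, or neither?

checkmate

White to move; white king on c1.
In check: yes, from the black queen on c2.
King squares — b1: attacked by Qc2; d1: attacked by Qc2; b2: attacked by Qc2; c2: attacked by Pd3; d2: attacked by Qc2.
Legal moves for White: none.
In check with no legal moves → checkmate.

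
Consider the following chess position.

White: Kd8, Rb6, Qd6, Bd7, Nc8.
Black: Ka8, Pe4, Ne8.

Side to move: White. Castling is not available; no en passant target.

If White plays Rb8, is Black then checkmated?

After Rb8: black king on a8; in check: yes, from the white rook on b8.
King squares — a7: attacked by Nc8; b7: attacked by Rb8; b8: attacked by Qd6.
Black has no legal moves → checkmate.

yes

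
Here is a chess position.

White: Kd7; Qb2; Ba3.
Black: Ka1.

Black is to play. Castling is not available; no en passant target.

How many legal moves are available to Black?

0

Black to move; king on a1.
In check: yes, from the white queen on b2.
Legal moves: none.
Count: 0.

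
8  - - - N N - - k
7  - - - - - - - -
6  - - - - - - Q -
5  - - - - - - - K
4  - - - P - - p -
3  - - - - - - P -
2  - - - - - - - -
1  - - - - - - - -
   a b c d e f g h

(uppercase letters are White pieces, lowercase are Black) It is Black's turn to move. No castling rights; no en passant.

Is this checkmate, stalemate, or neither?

stalemate

Black to move; black king on h8.
In check: no.
King squares — g7: attacked by Qg6; h7: attacked by Qg6; g8: attacked by Qg6.
Legal moves for Black: none.
Not in check and no legal moves → stalemate.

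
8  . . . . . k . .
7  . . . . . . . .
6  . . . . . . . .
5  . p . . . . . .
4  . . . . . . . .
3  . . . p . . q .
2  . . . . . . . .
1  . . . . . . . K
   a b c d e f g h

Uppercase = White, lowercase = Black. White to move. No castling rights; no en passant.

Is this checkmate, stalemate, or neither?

White to move; white king on h1.
In check: no.
King squares — g1: attacked by Qg3; g2: attacked by Qg3; h2: attacked by Qg3.
Legal moves for White: none.
Not in check and no legal moves → stalemate.

stalemate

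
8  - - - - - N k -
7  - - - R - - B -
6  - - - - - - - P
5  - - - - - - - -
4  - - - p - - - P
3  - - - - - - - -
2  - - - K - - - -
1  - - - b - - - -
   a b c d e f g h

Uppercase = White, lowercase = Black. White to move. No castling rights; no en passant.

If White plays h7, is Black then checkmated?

After h7: black king on g8; in check: yes, from the white pawn on h7.
King squares — f7: attacked by Rd7; g7: attacked by Rd7; h7: attacked by Nf8; f8: attacked by Bg7; h8: attacked by Bg7.
Black has no legal moves → checkmate.

yes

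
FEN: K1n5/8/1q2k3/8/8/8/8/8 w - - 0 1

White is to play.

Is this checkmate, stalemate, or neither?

White to move; white king on a8.
In check: no.
King squares — a7: attacked by Qb6; b7: attacked by Qb6; b8: attacked by Qb6.
Legal moves for White: none.
Not in check and no legal moves → stalemate.

stalemate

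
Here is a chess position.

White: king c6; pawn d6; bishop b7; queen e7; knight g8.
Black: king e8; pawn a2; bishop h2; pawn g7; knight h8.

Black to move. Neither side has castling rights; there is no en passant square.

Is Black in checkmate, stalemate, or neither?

Black to move; black king on e8.
In check: yes, from the white queen on e7.
King squares — d7: attacked by Kc6; e7: attacked by Pd6; f7: attacked by Qe7; d8: attacked by Qe7; f8: attacked by Qe7.
Legal moves for Black: none.
In check with no legal moves → checkmate.

checkmate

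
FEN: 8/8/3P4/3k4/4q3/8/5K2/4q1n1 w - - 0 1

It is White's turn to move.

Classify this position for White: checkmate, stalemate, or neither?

White to move; white king on f2.
In check: yes, from the black queen on e1.
King squares — e1: attacked by Qe4; f1: attacked by Qe1; g1: attacked by Qe1; e2: attacked by Qe1; g2: attacked by Qe4; e3: attacked by Qe1; f3: attacked by Ng1; g3: attacked by Qe1.
Legal moves for White: none.
In check with no legal moves → checkmate.

checkmate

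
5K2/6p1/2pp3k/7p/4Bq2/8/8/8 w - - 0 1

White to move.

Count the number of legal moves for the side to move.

4

White to move; king on f8.
In check: yes, from the black queen on f4.
Legal moves: Kg8, Ke8, Ke7, Bf5.
Count: 4.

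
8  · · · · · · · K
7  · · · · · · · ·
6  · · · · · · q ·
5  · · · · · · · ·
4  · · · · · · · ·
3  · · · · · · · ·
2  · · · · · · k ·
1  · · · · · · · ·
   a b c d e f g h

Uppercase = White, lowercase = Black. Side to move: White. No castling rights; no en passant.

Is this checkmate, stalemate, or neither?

White to move; white king on h8.
In check: no.
King squares — g7: attacked by Qg6; h7: attacked by Qg6; g8: attacked by Qg6.
Legal moves for White: none.
Not in check and no legal moves → stalemate.

stalemate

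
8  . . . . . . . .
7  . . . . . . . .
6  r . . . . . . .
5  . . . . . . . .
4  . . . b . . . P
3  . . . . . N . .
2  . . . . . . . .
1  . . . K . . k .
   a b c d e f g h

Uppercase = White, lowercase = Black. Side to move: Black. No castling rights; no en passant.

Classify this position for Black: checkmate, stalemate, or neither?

neither

Black to move; black king on g1.
In check: yes, from the white knight on f3.
King squares — f1: available; h1: available; f2: available; g2: available; h2: attacked by Nf3.
Legal moves for Black: Kg2, Kf2, Kh1, Kf1.
Black is in check but has 4 legal moves → neither.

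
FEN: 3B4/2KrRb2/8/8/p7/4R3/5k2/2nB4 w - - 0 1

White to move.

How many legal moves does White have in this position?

White to move; king on c7.
In check: yes, from the black rook on d7.
Legal moves: Kc8, Kb8, Kxd7, Kc6, Kb6, Rxd7.
Count: 6.

6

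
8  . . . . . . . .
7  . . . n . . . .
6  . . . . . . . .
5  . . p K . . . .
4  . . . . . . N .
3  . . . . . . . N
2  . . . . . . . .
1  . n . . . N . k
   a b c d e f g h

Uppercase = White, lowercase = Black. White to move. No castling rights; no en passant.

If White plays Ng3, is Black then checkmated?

no

After Ng3: black king on h1; in check: yes, from the white knight on g3.
Black has 1 legal reply: Kg2.
In check but a legal move exists → not checkmate.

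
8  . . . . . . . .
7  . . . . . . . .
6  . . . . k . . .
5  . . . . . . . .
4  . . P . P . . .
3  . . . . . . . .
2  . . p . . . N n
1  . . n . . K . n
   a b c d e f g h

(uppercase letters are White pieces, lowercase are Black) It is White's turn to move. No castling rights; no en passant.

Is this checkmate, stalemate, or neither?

neither

White to move; white king on f1.
In check: yes, from the black knight on h2.
Legal moves for White: Kg1, Ke1.
White is in check but has 2 legal moves → neither.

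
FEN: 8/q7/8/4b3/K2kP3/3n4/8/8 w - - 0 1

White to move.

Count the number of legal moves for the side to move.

White to move; king on a4.
In check: yes, from the black queen on a7.
Legal moves: Kb5, Kb3.
Count: 2.

2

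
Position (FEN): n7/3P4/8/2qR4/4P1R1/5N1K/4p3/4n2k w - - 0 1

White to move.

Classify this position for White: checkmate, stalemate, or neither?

White to move; white king on h3.
In check: no.
Legal moves for White include: Rd6, Rh5, Rdg5, Rf5, Re5, Rxc5, Rd4, Rd3, Rd2, Rd1, Rg8, Rg7, Rg6, Rgg5, Rh4, Rf4, Rg3, Rg2, ... (list truncated; more exist).
White has legal moves and is not in check → neither.

neither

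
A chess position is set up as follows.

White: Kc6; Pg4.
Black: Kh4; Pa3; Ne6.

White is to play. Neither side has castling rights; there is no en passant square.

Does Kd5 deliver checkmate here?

no

After Kd5: black king on h4; in check: no.
Black is not in check, so this cannot be checkmate.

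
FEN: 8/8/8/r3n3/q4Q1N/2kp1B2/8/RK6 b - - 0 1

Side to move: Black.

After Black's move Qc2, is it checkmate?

After Qc2: white king on b1; in check: yes, from the black queen on c2.
King squares — a1: own rook; c1: attacked by Qc2; a2: attacked by Qc2; b2: attacked by Qc2; c2: attacked by Kc3.
White has no legal moves → checkmate.

yes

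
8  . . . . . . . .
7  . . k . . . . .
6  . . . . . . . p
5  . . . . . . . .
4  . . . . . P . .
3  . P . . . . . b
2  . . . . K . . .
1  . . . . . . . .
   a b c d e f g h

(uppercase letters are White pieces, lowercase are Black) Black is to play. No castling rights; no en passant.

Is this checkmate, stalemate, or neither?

Black to move; black king on c7.
In check: no.
Legal moves for Black: Kd8, Kc8, Kb8, Kd7, Kb7, Kd6, Kc6, Kb6, Bc8, Bd7, Be6, Bf5, Bg4+, Bg2, Bf1+, h5.
Black has 16 legal moves and is not in check → neither.

neither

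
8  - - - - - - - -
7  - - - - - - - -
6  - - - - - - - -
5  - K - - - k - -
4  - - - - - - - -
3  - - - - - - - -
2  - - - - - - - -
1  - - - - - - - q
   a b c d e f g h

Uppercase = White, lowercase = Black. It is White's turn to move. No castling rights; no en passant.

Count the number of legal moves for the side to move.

White to move; king on b5.
In check: no.
Legal moves: Kb6, Ka6, Kc5, Ka5, Kc4, Kb4, Ka4.
Count: 7.

7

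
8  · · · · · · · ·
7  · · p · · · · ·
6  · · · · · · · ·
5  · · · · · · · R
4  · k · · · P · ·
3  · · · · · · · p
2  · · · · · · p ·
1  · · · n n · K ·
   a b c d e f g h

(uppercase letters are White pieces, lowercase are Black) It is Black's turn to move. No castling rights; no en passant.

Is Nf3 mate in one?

yes

After Nf3: white king on g1; in check: yes, from the black knight on f3.
King squares — f1: attacked by Pg2; h1: attacked by Pg2; f2: attacked by Nd1; g2: attacked by Ph3; h2: attacked by Nf3.
White has no legal moves → checkmate.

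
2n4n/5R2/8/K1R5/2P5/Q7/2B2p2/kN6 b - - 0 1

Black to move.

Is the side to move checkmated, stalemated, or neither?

checkmate

Black to move; black king on a1.
In check: yes, from the white queen on a3.
King squares — b1: attacked by Bc2; a2: attacked by Qa3; b2: attacked by Qa3.
Legal moves for Black: none.
In check with no legal moves → checkmate.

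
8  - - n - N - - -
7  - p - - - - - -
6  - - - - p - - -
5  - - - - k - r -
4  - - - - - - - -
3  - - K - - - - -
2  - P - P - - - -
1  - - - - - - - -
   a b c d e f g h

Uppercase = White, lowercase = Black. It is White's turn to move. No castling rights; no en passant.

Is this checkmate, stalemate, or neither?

neither

White to move; white king on c3.
In check: no.
Legal moves for White: Ng7, Nc7, Nf6, Nd6, Kc4, Kb4, Kd3, Kb3, Kc2, d3, b3, d4+, b4.
White has 13 legal moves and is not in check → neither.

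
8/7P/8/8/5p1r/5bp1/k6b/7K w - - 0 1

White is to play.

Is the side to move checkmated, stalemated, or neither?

checkmate

White to move; white king on h1.
In check: yes, from the black bishop on f3.
King squares — g1: attacked by Bh2; g2: attacked by Bf3; h2: attacked by Pg3.
Legal moves for White: none.
In check with no legal moves → checkmate.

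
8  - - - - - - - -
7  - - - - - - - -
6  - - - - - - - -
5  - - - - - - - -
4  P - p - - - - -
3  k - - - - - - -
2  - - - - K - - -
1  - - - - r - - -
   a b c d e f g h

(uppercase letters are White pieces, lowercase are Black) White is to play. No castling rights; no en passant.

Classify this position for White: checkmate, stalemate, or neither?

neither

White to move; white king on e2.
In check: yes, from the black rook on e1.
Legal moves for White: Kf3, Kf2, Kd2, Kxe1.
White is in check but has 4 legal moves → neither.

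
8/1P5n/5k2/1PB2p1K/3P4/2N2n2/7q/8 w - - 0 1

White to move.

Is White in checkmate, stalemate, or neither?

White to move; white king on h5.
In check: yes, from the black queen on h2.
King squares — g4: attacked by Pf5; h4: attacked by Qh2; g5: attacked by Nf3; g6: attacked by Kf6; h6: attacked by Qh2.
Legal moves for White: none.
In check with no legal moves → checkmate.

checkmate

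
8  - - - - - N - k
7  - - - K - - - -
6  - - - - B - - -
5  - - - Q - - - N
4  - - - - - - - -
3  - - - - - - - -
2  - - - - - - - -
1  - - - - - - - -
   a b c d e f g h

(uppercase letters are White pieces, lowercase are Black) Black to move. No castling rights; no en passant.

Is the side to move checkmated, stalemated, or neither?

Black to move; black king on h8.
In check: no.
King squares — g7: attacked by Nh5; h7: attacked by Nf8; g8: attacked by Be6.
Legal moves for Black: none.
Not in check and no legal moves → stalemate.

stalemate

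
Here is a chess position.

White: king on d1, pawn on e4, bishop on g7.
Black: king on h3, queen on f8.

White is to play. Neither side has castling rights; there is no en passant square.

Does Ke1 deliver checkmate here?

After Ke1: black king on h3; in check: no.
Black is not in check, so this cannot be checkmate.

no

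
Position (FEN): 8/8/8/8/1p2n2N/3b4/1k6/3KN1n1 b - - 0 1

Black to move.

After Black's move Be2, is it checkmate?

yes

After Be2: white king on d1; in check: yes, from the black bishop on e2.
King squares — c1: attacked by Kb2; e1: own knight; c2: attacked by Kb2; d2: attacked by Ne4; e2: attacked by Ng1.
White has no legal moves → checkmate.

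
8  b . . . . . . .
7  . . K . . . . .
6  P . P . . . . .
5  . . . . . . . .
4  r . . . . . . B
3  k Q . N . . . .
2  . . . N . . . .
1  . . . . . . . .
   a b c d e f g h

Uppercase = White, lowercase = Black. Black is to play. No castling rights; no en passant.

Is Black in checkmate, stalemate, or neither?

Black to move; black king on a3.
In check: yes, from the white queen on b3.
King squares — a2: attacked by Qb3; b2: attacked by Qb3; b3: attacked by Nd2; a4: own rook; b4: attacked by Qb3.
Legal moves for Black: none.
In check with no legal moves → checkmate.

checkmate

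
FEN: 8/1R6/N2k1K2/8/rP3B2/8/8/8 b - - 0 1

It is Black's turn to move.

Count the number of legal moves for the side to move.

Black to move; king on d6.
In check: yes, from the white bishop on f4.
Legal moves: Kc6, Kd5.
Count: 2.

2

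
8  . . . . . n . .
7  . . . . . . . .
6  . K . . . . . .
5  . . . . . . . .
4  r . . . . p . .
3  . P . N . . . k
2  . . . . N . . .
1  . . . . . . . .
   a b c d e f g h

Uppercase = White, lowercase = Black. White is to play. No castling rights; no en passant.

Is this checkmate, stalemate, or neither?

neither

White to move; white king on b6.
In check: no.
Legal moves for White include: Kc7, Kb7, Kc6, Kc5, Kb5, Ne5, Nc5, Ndxf4+, Nb4, Nf2+, Nb2, Ne1, Ndc1, Nexf4+, Nd4, Ng3, Nc3, Ng1+, ... (list truncated; more exist).
White has legal moves and is not in check → neither.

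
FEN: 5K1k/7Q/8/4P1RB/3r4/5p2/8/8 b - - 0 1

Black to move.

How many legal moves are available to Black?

1

Black to move; king on h8.
In check: yes, from the white queen on h7.
Legal moves: Kxh7.
Count: 1.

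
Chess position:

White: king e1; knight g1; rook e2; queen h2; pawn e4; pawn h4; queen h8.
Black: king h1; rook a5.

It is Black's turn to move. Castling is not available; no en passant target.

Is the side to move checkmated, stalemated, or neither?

Black to move; black king on h1.
In check: yes, from the white queen on h2.
King squares — g1: attacked by Qh2; g2: attacked by Re2; h2: attacked by Re2.
Legal moves for Black: none.
In check with no legal moves → checkmate.

checkmate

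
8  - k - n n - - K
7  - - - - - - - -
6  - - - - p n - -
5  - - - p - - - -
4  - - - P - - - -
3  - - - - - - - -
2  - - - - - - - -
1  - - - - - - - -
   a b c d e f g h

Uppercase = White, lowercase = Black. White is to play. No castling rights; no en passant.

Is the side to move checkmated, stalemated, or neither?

stalemate

White to move; white king on h8.
In check: no.
King squares — g7: attacked by Ne8; h7: attacked by Nf6; g8: attacked by Nf6.
Legal moves for White: none.
Not in check and no legal moves → stalemate.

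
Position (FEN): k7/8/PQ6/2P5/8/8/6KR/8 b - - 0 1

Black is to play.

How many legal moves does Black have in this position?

Black to move; king on a8.
In check: no.
Legal moves: none.
Count: 0.

0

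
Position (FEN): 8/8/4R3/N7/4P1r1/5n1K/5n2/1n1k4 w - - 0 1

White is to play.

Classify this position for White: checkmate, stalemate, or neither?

White to move; white king on h3.
In check: yes, from the black knight on f2.
King squares — g2: attacked by Rg4; h2: attacked by Nf3; g3: attacked by Rg4; g4: attacked by Nf2; h4: attacked by Nf3.
Legal moves for White: none.
In check with no legal moves → checkmate.

checkmate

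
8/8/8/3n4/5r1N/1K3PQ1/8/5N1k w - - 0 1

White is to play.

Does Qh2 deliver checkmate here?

After Qh2: black king on h1; in check: yes, from the white queen on h2.
King squares — g1: attacked by Qh2; g2: attacked by Qh2; h2: attacked by Nf1.
Black has no legal moves → checkmate.

yes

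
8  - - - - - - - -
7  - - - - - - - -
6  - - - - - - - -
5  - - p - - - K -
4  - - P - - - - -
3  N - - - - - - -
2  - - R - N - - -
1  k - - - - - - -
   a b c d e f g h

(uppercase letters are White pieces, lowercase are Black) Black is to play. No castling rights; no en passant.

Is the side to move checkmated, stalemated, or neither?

Black to move; black king on a1.
In check: no.
King squares — b1: attacked by Na3; a2: attacked by Rc2; b2: attacked by Rc2.
Legal moves for Black: none.
Not in check and no legal moves → stalemate.

stalemate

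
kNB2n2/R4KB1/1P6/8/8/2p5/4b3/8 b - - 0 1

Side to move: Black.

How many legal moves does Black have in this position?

1

Black to move; king on a8.
In check: yes, from the white rook on a7.
Legal moves: Kxb8.
Count: 1.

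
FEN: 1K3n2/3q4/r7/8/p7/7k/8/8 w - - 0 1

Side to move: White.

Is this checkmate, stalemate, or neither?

stalemate

White to move; white king on b8.
In check: no.
King squares — a7: attacked by Ra6; b7: attacked by Qd7; c7: attacked by Qd7; a8: attacked by Ra6; c8: attacked by Qd7.
Legal moves for White: none.
Not in check and no legal moves → stalemate.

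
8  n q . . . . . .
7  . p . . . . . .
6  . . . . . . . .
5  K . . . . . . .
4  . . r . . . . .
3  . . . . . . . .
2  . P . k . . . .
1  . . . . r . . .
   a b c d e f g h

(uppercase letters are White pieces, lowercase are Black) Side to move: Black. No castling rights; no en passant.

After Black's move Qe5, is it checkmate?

After Qe5: white king on a5; in check: yes, from the black queen on e5.
King squares — a4: attacked by Rc4; b4: attacked by Rc4; b5: attacked by Qe5; a6: attacked by Pb7; b6: attacked by Na8.
White has no legal moves → checkmate.

yes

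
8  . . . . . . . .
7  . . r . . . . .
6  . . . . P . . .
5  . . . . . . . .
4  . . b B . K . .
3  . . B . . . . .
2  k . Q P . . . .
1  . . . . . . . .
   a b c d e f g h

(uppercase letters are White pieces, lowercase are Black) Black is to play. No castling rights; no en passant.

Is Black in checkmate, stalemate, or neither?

neither

Black to move; black king on a2.
In check: yes, from the white queen on c2.
Legal moves for Black: Ka3.
Black is in check but has 1 legal move → neither.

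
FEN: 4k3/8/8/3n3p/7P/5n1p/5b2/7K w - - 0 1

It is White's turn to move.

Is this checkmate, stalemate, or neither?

White to move; white king on h1.
In check: no.
King squares — g1: attacked by Bf2; g2: attacked by Ph3; h2: attacked by Nf3.
Legal moves for White: none.
Not in check and no legal moves → stalemate.

stalemate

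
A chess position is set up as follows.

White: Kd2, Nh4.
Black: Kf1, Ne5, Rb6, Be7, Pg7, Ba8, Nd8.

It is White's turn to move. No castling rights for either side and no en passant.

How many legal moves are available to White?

White to move; king on d2.
In check: no.
Legal moves: Ng6, Nf5, Nf3, Ng2, Ke3, Kc3, Kc2, Kd1, Kc1.
Count: 9.

9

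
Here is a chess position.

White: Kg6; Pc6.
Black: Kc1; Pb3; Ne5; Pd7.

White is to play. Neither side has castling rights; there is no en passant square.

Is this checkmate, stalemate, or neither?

White to move; white king on g6.
In check: yes, from the black knight on e5.
King squares — f5: available; g5: available; h5: available; f6: available; h6: available; f7: attacked by Ne5; g7: available; h7: available.
Legal moves for White: Kh7, Kg7, Kh6, Kf6, Kh5, Kg5, Kf5.
White is in check but has 7 legal moves → neither.

neither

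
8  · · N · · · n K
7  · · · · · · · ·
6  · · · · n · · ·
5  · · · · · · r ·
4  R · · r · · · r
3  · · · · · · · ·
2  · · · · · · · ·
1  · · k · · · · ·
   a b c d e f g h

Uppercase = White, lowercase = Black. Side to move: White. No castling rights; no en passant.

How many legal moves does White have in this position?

0

White to move; king on h8.
In check: yes, from the black rook on h4.
Legal moves: none.
Count: 0.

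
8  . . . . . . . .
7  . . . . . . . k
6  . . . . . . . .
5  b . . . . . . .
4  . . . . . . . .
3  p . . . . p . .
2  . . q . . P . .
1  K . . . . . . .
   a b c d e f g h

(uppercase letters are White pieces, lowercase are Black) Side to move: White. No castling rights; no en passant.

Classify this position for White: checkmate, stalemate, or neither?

White to move; white king on a1.
In check: no.
King squares — b1: attacked by Qc2; a2: attacked by Qc2; b2: attacked by Qc2.
Legal moves for White: none.
Not in check and no legal moves → stalemate.

stalemate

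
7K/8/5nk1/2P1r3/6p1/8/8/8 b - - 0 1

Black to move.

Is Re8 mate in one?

After Re8: white king on h8; in check: yes, from the black rook on e8.
King squares — g7: attacked by Kg6; h7: attacked by Nf6; g8: attacked by Nf6.
White has no legal moves → checkmate.

yes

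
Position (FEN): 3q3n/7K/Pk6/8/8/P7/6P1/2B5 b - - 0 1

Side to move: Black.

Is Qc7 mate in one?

no

After Qc7: white king on h7; in check: yes, from the black queen on c7.
White has 3 legal replies: Kxh8, Kg8, Kh6.
In check but a legal move exists → not checkmate.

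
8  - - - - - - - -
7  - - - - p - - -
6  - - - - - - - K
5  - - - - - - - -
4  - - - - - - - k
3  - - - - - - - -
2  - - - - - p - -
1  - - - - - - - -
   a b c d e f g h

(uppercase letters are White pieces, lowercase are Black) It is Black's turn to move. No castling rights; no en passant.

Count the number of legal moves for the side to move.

Black to move; king on h4.
In check: no.
Legal moves: Kg4, Kh3, Kg3, e6, f1=Q, f1=R, f1=B, f1=N, e5.
Count: 9.

9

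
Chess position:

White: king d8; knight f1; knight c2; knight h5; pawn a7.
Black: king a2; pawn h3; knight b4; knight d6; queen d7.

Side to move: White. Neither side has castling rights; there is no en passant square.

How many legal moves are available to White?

White to move; king on d8.
In check: yes, from the black queen on d7.
Legal moves: Kxd7.
Count: 1.

1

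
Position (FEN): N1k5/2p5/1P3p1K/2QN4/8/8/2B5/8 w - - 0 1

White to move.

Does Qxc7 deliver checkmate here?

After Qxc7: black king on c8; in check: yes, from the white queen on c7.
King squares — b7: attacked by Qc7; c7: attacked by Nd5; d7: attacked by Qc7; b8: attacked by Qc7; d8: attacked by Qc7.
Black has no legal moves → checkmate.

yes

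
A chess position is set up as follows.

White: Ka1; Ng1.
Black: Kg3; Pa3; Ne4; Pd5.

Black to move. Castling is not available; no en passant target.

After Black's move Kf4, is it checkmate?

no

After Kf4: white king on a1; in check: no.
White is not in check, so this cannot be checkmate.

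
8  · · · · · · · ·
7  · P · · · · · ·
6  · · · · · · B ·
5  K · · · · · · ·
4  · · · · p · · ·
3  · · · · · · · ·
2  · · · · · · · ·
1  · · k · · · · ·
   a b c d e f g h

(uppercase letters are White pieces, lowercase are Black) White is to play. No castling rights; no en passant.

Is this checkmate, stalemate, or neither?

White to move; white king on a5.
In check: no.
Legal moves for White: Be8, Bh7, Bf7, Bh5, Bf5, Bxe4, Kb6, Ka6, Kb5, Kb4, Ka4, b8=Q, b8=R, b8=B, b8=N.
White has 15 legal moves and is not in check → neither.

neither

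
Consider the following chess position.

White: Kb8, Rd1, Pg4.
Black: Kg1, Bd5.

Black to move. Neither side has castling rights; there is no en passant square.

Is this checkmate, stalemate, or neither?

Black to move; black king on g1.
In check: yes, from the white rook on d1.
King squares — f1: attacked by Rd1; h1: attacked by Rd1; f2: available; g2: available; h2: available.
Legal moves for Black: Kh2, Kg2, Kf2.
Black is in check but has 3 legal moves → neither.

neither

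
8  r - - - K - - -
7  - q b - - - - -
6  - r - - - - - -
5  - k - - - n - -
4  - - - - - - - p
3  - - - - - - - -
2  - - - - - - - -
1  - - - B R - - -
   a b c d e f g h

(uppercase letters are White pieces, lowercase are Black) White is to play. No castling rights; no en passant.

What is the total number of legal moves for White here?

White to move; king on e8.
In check: yes, from the black rook on a8.
Legal moves: Kf7, Kd7.
Count: 2.

2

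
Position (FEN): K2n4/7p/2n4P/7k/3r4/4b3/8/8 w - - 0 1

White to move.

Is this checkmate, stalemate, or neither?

stalemate

White to move; white king on a8.
In check: no.
King squares — a7: attacked by Nc6; b7: attacked by Nd8; b8: attacked by Nc6.
Legal moves for White: none.
Not in check and no legal moves → stalemate.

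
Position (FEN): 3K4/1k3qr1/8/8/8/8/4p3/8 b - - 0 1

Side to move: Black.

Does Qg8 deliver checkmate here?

yes

After Qg8: white king on d8; in check: yes, from the black queen on g8.
King squares — c7: attacked by Kb7; d7: attacked by Rg7; e7: attacked by Rg7; c8: attacked by Kb7; e8: attacked by Qg8.
White has no legal moves → checkmate.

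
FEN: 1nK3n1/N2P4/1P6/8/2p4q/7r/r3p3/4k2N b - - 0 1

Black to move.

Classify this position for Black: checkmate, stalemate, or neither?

neither

Black to move; black king on e1.
In check: no.
Legal moves for Black include: Ne7+, Nh6, Nf6, Nxd7, Nc6, Na6, Qh8, Qd8+, Qh7, Qe7, Qh6, Qf6, Qh5, Qg5, Qg4, Qf4, Qe4, Qd4, ... (list truncated; more exist).
Black has legal moves and is not in check → neither.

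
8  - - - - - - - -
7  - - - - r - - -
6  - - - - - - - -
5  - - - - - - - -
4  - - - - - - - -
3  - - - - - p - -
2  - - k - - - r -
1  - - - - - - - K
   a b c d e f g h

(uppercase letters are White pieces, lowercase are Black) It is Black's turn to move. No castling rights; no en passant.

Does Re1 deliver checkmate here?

yes

After Re1: white king on h1; in check: yes, from the black rook on e1.
King squares — g1: attacked by Re1; g2: attacked by Pf3; h2: attacked by Rg2.
White has no legal moves → checkmate.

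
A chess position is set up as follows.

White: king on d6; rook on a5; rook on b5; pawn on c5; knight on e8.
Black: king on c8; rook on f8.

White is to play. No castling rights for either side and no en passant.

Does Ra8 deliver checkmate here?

After Ra8: black king on c8; in check: yes, from the white rook on a8.
King squares — b7: attacked by Rb5; c7: attacked by Kd6; d7: attacked by Kd6; b8: attacked by Rb5; d8: attacked by Ra8.
Black has no legal moves → checkmate.

yes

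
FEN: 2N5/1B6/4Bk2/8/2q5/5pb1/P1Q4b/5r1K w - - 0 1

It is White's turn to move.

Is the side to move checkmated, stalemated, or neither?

checkmate

White to move; white king on h1.
In check: yes, from the black rook on f1.
King squares — g1: attacked by Rf1; g2: attacked by Pf3; h2: attacked by Bg3.
Legal moves for White: none.
In check with no legal moves → checkmate.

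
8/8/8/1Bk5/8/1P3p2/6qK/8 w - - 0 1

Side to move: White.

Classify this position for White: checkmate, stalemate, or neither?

checkmate

White to move; white king on h2.
In check: yes, from the black queen on g2.
King squares — g1: attacked by Qg2; h1: attacked by Qg2; g2: attacked by Pf3; g3: attacked by Qg2; h3: attacked by Qg2.
Legal moves for White: none.
In check with no legal moves → checkmate.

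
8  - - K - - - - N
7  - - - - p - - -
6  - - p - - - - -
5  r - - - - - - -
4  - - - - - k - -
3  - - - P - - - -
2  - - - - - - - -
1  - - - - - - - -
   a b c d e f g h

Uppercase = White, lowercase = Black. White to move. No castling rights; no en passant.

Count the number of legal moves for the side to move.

8

White to move; king on c8.
In check: no.
Legal moves: Nf7, Ng6+, Kd8, Kb8, Kd7, Kc7, Kb7, d4.
Count: 8.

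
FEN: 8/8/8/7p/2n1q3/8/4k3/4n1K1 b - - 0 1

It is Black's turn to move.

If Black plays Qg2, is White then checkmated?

After Qg2: white king on g1; in check: yes, from the black queen on g2.
King squares — f1: attacked by Ke2; h1: attacked by Qg2; f2: attacked by Ke2; g2: attacked by Ne1; h2: attacked by Qg2.
White has no legal moves → checkmate.

yes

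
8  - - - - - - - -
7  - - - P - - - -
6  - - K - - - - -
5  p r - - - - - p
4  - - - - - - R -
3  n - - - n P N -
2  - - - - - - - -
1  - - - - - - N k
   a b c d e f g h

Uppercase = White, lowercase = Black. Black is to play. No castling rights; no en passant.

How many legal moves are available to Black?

Black to move; king on h1.
In check: yes, from the white knight on g3.
Legal moves: Kh2, Kg2, Kxg1.
Count: 3.

3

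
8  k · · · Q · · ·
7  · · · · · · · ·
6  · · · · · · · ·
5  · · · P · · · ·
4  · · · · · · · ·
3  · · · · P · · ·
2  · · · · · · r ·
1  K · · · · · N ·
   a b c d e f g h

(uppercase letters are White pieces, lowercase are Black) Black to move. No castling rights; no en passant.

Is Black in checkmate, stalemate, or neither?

neither

Black to move; black king on a8.
In check: yes, from the white queen on e8.
Legal moves for Black: Kb7, Ka7.
Black is in check but has 2 legal moves → neither.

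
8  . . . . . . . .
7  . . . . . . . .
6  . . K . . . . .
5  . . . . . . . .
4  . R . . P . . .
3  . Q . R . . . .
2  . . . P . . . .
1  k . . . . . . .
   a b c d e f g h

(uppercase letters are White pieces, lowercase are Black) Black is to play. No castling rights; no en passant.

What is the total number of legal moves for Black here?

0

Black to move; king on a1.
In check: no.
Legal moves: none.
Count: 0.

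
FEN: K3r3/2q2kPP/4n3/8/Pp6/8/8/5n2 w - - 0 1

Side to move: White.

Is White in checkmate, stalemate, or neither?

White to move; white king on a8.
In check: yes, from the black rook on e8.
King squares — a7: attacked by Qc7; b7: attacked by Qc7; b8: attacked by Qc7.
Legal moves for White: none.
In check with no legal moves → checkmate.

checkmate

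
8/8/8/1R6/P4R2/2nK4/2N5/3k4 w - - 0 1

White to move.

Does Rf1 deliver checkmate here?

yes

After Rf1: black king on d1; in check: yes, from the white rook on f1.
King squares — c1: attacked by Rf1; e1: attacked by Rf1; c2: attacked by Kd3; d2: attacked by Kd3; e2: attacked by Kd3.
Black has no legal moves → checkmate.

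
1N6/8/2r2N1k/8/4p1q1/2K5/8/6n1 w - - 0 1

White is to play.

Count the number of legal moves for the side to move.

6

White to move; king on c3.
In check: yes, from the black rook on c6.
Legal moves: Kd4, Kb4, Kb3, Kd2, Kb2, Nxc6.
Count: 6.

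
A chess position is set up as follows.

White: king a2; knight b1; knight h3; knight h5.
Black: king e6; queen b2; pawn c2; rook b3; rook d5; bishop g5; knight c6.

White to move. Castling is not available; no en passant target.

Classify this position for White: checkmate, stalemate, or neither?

White to move; white king on a2.
In check: yes, from the black queen on b2.
King squares — a1: attacked by Qb2; b1: own knight; b2: attacked by Rb3; a3: attacked by Qb2; b3: attacked by Qb2.
Legal moves for White: none.
In check with no legal moves → checkmate.

checkmate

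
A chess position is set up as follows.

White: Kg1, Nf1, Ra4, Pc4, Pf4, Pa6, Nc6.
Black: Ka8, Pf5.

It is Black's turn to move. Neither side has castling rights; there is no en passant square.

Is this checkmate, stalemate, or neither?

Black to move; black king on a8.
In check: no.
King squares — a7: attacked by Nc6; b7: attacked by Pa6; b8: attacked by Nc6.
Legal moves for Black: none.
Not in check and no legal moves → stalemate.

stalemate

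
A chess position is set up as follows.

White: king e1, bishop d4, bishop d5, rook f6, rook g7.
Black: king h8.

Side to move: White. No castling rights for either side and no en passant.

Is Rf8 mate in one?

yes

After Rf8: black king on h8; in check: yes, from the white rook on f8.
King squares — g7: attacked by Bd4; h7: attacked by Rg7; g8: attacked by Bd5.
Black has no legal moves → checkmate.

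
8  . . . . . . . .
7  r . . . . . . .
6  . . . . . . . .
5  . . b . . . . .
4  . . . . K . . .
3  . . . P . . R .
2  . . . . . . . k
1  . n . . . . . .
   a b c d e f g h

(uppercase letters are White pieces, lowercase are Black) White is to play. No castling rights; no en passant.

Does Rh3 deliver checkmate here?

After Rh3: black king on h2; in check: yes, from the white rook on h3.
Black has 3 legal replies: Kxh3, Kg2, Kg1.
In check but a legal move exists → not checkmate.

no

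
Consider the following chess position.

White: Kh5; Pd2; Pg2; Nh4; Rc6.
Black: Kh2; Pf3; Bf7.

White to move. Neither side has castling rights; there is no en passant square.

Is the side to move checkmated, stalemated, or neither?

neither

White to move; white king on h5.
In check: yes, from the black bishop on f7.
King squares — g4: available; h4: own knight; g5: available; g6: attacked by Bf7; h6: available.
Legal moves for White: Kh6, Kg5, Kg4, Rg6, Ng6.
White is in check but has 5 legal moves → neither.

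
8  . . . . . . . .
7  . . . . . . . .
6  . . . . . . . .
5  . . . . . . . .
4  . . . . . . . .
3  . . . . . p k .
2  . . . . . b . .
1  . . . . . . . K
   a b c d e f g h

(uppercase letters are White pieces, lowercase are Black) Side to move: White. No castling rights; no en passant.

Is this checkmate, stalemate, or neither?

White to move; white king on h1.
In check: no.
King squares — g1: attacked by Bf2; g2: attacked by Pf3; h2: attacked by Kg3.
Legal moves for White: none.
Not in check and no legal moves → stalemate.

stalemate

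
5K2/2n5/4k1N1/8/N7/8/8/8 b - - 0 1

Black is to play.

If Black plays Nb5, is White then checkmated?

no

After Nb5: white king on f8; in check: no.
White is not in check, so this cannot be checkmate.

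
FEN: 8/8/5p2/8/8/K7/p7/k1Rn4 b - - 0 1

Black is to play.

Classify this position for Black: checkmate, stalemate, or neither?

Black to move; black king on a1.
In check: yes, from the white rook on c1.
King squares — b1: attacked by Rc1; a2: own pawn; b2: attacked by Ka3.
Legal moves for Black: none.
In check with no legal moves → checkmate.

checkmate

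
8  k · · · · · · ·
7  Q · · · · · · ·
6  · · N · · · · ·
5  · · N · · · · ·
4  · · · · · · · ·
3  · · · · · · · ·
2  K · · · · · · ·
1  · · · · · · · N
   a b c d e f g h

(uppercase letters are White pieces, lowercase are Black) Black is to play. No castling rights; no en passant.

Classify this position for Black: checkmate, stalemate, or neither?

Black to move; black king on a8.
In check: yes, from the white queen on a7.
King squares — a7: attacked by Nc6; b7: attacked by Nc5; b8: attacked by Nc6.
Legal moves for Black: none.
In check with no legal moves → checkmate.

checkmate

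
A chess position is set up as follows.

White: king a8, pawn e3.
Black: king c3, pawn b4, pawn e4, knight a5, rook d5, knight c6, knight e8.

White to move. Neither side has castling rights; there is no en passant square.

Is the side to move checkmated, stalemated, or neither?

White to move; white king on a8.
In check: no.
King squares — a7: attacked by Nc6; b7: attacked by Na5; b8: attacked by Nc6.
Legal moves for White: none.
Not in check and no legal moves → stalemate.

stalemate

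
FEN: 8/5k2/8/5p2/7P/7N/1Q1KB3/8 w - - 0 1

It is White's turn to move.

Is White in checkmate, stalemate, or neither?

neither

White to move; white king on d2.
In check: no.
Legal moves for White include: Ng5+, Nf4, Nf2, Ng1, Ba6, Bh5+, Bb5, Bg4, Bc4+, Bf3, Bd3, Bf1, Bd1, Ke3, Kd3, Kc3, Kc2, Ke1, ... (list truncated; more exist).
White has legal moves and is not in check → neither.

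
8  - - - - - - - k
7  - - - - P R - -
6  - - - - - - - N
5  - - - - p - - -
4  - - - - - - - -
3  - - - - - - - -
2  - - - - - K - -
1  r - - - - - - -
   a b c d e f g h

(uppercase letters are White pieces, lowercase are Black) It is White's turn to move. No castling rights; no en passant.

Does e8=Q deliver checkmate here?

yes

After e8=Q: black king on h8; in check: yes, from the white queen on e8.
King squares — g7: attacked by Rf7; h7: attacked by Rf7; g8: attacked by Nh6.
Black has no legal moves → checkmate.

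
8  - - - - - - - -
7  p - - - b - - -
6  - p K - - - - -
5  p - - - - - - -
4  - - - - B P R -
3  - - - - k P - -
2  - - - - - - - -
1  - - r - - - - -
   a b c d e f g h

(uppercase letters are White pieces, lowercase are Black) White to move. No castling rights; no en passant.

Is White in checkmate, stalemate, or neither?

neither

White to move; white king on c6.
In check: yes, from the black rook on c1.
Legal moves for White: Kd7, Kb7, Kd5, Kb5, Bc2.
White is in check but has 5 legal moves → neither.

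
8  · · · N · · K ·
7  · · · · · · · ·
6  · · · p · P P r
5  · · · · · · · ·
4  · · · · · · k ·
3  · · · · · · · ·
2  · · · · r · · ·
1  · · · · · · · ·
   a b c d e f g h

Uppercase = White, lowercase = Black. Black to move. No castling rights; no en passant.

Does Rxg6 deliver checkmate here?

After Rxg6: white king on g8; in check: yes, from the black rook on g6.
White has 4 legal replies: Kh8, Kf8, Kh7, Kf7.
In check but a legal move exists → not checkmate.

no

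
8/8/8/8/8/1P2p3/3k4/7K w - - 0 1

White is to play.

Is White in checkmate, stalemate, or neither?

White to move; white king on h1.
In check: no.
Legal moves for White: Kh2, Kg2, Kg1, b4.
White has 4 legal moves and is not in check → neither.

neither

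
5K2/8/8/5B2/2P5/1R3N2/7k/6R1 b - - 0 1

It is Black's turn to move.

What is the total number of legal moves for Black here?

0

Black to move; king on h2.
In check: yes, from the white knight on f3.
Legal moves: none.
Count: 0.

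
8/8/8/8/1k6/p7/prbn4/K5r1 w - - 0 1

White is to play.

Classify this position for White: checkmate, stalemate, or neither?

checkmate

White to move; white king on a1.
In check: yes, from the black rook on g1.
King squares — b1: attacked by Rg1; a2: attacked by Rb2; b2: attacked by Pa3.
Legal moves for White: none.
In check with no legal moves → checkmate.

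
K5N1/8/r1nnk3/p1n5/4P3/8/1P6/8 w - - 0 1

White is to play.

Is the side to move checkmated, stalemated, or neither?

White to move; white king on a8.
In check: yes, from the black rook on a6.
King squares — a7: attacked by Ra6; b7: attacked by Nc5; b8: attacked by Nc6.
Legal moves for White: none.
In check with no legal moves → checkmate.

checkmate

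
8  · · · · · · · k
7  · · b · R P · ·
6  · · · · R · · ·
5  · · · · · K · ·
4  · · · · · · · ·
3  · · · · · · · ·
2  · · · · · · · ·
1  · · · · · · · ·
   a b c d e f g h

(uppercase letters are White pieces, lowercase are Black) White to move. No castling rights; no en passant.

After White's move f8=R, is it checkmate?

After f8=R: black king on h8; in check: yes, from the white rook on f8.
King squares — g7: attacked by Re7; h7: attacked by Re7; g8: attacked by Rf8.
Black has no legal moves → checkmate.

yes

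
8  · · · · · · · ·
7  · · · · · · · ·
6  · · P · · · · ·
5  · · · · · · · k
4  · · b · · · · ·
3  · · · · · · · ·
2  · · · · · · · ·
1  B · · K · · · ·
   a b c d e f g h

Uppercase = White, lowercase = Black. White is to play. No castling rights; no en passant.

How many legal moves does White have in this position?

White to move; king on d1.
In check: no.
Legal moves: Kd2, Kc2, Ke1, Kc1, Bh8, Bg7, Bf6, Be5, Bd4, Bc3, Bb2, c7.
Count: 12.

12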